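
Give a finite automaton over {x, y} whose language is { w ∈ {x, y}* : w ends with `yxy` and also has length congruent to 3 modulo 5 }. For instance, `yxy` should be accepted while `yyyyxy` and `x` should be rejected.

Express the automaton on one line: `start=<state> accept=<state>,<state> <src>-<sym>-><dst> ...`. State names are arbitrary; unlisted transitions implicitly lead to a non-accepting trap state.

start=q0 accept=q6 q0-x->q1 q0-y->q2 q1-x->q3 q1-y->q3 q2-x->q4 q2-y->q3 q3-x->q5 q3-y->q5 q4-x->q5 q4-y->q6 q5-x->q7 q5-y->q7 q6-x->q7 q6-y->q7 q7-x->q0 q7-y->q0

Run two small machines in parallel and take their product. One (4 states) tracks how much of the suffix `yxy` has currently been matched; the other (5 states) tracks the input length modulo 5. Each combined state is a pair, one component from each; accept when both components accept. Equivalent product states are then merged.
8 states suffice.
        x   y  
>  q0   q1  q2 
   q1   q3  q3 
   q2   q4  q3 
   q3   q5  q5 
   q4   q5  q6 
   q5   q7  q7 
 * q6   q7  q7 
   q7   q0  q0 
(> = start, * = accepting)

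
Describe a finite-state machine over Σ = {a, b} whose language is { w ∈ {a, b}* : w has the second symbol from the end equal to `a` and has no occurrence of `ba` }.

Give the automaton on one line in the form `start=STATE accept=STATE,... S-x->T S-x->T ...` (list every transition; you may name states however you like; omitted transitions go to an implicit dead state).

Handle the two conditions separately and then intersect. One (7 states) tracks the last 2 symbols read; the other (3 states) tracks partial matches of the forbidden pattern `ba`. Each combined state is a pair, one component from each; accept when both components accept. Minimizing collapses redundant product states.
A 5-state machine:
        a   b  
>  s0   s1  s2 
   s1   s3  s4 
   s2   s2  s2 
 * s3   s3  s4 
 * s4   s2  s2 
(> = start, * = accepting)

start=s0 accept=s3,s4 s0-a->s1 s0-b->s2 s1-a->s3 s1-b->s4 s2-a->s2 s2-b->s2 s3-a->s3 s3-b->s4 s4-a->s2 s4-b->s2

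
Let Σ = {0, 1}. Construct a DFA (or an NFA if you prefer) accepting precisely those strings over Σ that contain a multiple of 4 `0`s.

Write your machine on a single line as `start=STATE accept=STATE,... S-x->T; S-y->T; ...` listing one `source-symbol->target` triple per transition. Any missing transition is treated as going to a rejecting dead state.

Keep the running count of `0`s modulo 4: each `0` advances along the cycle A → B → C → D → A while other symbols loop. Accept at A.
4 states suffice.
       0  1 
>* A   B  A 
   B   C  B 
   C   D  C 
   D   A  D 
(> = start, * = accepting)

start=A; accept=A; A-0->B; A-1->A; B-0->C; B-1->B; C-0->D; C-1->C; D-0->A; D-1->D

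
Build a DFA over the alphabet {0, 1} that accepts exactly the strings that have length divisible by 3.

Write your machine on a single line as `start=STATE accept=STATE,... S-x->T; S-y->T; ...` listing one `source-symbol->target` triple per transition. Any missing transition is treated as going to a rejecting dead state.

start=S0; accept=S0; S0-0->S1; S0-1->S1; S1-0->S2; S1-1->S2; S2-0->S0; S2-1->S0

Count input length modulo 3: every symbol advances one step around the cycle S0 → S1 → S2 → S0. Accept at S0.
A 3-state machine:
        0   1  
>* S0   S1  S1 
   S1   S2  S2 
   S2   S0  S0 
(> = start, * = accepting)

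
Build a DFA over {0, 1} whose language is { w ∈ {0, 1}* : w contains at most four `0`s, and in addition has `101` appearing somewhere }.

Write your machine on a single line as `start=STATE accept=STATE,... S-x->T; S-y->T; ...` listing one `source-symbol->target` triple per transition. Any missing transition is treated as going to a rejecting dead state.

start=q0; accept=q9,q13,q17,q20; q0-0->q1; q0-1->q2; q1-0->q3; q1-1->q4; q2-0->q5; q2-1->q2; q3-0->q6; q3-1->q7; q4-0->q8; q4-1->q4; q5-0->q3; q5-1->q9; q6-0->q10; q6-1->q11; q7-0->q12; q7-1->q7; q8-0->q6; q8-1->q13; q9-0->q13; q9-1->q9; q10-0->q14; q10-1->q15; q11-0->q16; q11-1->q11; q12-0->q10; q12-1->q17; q13-0->q17; q13-1->q13; q14-0->q14; q14-1->q18; q15-0->q19; q15-1->q15; q16-0->q14; q16-1->q20; q17-0->q20; q17-1->q17; q18-0->q19; q18-1->q18; q19-0->q14; q19-1->q21; q20-0->q21; q20-1->q20; q21-0->q21; q21-1->q21

Run two small machines in parallel and take their product. The first has 6 states tracking the count of `0`s, saturating at 5; the second has 4 states tracking whether and how much of `101` has been seen. A product state is a pair (one from each), accepting exactly when both do.
22 states suffice.
          0    1  
>  q0     q1   q2 
   q1     q3   q4 
   q2     q5   q2 
   q3     q6   q7 
   q4     q8   q4 
   q5     q3   q9 
   q6    q10  q11 
   q7    q12   q7 
   q8     q6  q13 
 * q9    q13   q9 
   q10   q14  q15 
   q11   q16  q11 
   q12   q10  q17 
 * q13   q17  q13 
   q14   q14  q18 
   q15   q19  q15 
   q16   q14  q20 
 * q17   q20  q17 
   q18   q19  q18 
   q19   q14  q21 
 * q20   q21  q20 
   q21   q21  q21 
(> = start, * = accepting)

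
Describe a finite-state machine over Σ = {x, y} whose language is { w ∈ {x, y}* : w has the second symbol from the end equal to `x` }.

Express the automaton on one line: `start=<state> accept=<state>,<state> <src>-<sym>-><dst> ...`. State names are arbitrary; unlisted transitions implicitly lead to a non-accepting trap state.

start=A accept=D,E A-x->B A-y->C B-x->D B-y->E C-x->F C-y->G D-x->D D-y->E E-x->F E-y->G F-x->D F-y->E G-x->F G-y->G

Because acceptance depends on a position counted from the end, the machine has to buffer the most recent 2 symbols. Make each state the string of the last up-to-2 symbols read; on input `x` shift the window left and append `x`. Accept when the buffered window has length 2 and begins with `x`.
       x  y 
>  A   B  C 
   B   D  E 
   C   F  G 
 * D   D  E 
 * E   F  G 
   F   D  E 
   G   F  G 
(> = start, * = accepting)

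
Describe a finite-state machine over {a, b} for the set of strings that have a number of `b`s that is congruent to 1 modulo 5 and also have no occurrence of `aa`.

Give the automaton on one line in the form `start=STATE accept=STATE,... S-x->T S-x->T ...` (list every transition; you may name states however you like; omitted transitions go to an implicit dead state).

Run two small machines in parallel and take their product. One (5 states) tracks the count of `b`s modulo 5; the other (3 states) tracks partial matches of the forbidden pattern `aa`. Each combined state is a pair, one component from each; accept when both components accept.
          a    b  
>  q0     q1   q2 
   q1     q3   q2 
 * q2     q4   q5 
   q3     q3   q6 
 * q4     q6   q5 
   q5     q7   q8 
   q6     q6   q9 
   q7     q9   q8 
   q8    q10  q11 
   q9     q9  q12 
   q10   q12  q11 
   q11   q13   q0 
   q12   q12  q14 
   q13   q14   q0 
   q14   q14   q3 
(> = start, * = accepting)

start=q0 accept=q2,q4 q0-a->q1 q0-b->q2 q1-a->q3 q1-b->q2 q2-a->q4 q2-b->q5 q3-a->q3 q3-b->q6 q4-a->q6 q4-b->q5 q5-a->q7 q5-b->q8 q6-a->q6 q6-b->q9 q7-a->q9 q7-b->q8 q8-a->q10 q8-b->q11 q9-a->q9 q9-b->q12 q10-a->q12 q10-b->q11 q11-a->q13 q11-b->q0 q12-a->q12 q12-b->q14 q13-a->q14 q13-b->q0 q14-a->q14 q14-b->q3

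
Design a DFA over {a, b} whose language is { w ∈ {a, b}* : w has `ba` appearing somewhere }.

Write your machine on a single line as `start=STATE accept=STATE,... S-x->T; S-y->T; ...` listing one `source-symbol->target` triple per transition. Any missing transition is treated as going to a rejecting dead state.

start=S0; accept=S2; S0-a->S0; S0-b->S1; S1-a->S2; S1-b->S1; S2-a->S2; S2-b->S2

Track how much of `ba` has been matched so far: state S0 is no progress, S2 is the absorbing accept state reached once `ba` has occurred. Intermediate states record partial matches; on a mismatch, fall back to the longest reusable overlap.
3 states suffice.
        a   b  
>  S0   S0  S1 
   S1   S2  S1 
 * S2   S2  S2 
(> = start, * = accepting)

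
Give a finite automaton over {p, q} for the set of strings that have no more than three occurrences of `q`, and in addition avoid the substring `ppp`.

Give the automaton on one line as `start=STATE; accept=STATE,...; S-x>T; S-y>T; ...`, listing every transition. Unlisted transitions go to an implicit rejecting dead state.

start=A; accept=A,B,C,D,E,F,H,I,J,L,M,P; A-p>B; A-q>C; B-p>D; B-q>C; C-p>E; C-q>F; D-p>G; D-q>C; E-p>H; E-q>F; F-p>I; F-q>J; G-p>G; G-q>K; H-p>K; H-q>F; I-p>L; I-q>J; J-p>M; J-q>N; K-p>K; K-q>O; L-p>O; L-q>J; M-p>P; M-q>N; N-p>Q; N-q>N; O-p>O; O-q>R; P-p>R; P-q>N; Q-p>S; Q-q>N; R-p>R; R-q>T; S-p>T; S-q>N; T-p>T; T-q>T

Handle the two conditions separately and then intersect. One (5 states) tracks the count of `q`s, saturating at 4; the other (4 states) tracks partial matches of the forbidden pattern `ppp`. Each combined state is a pair, one component from each; accept when both components accept.
       p  q 
>* A   B  C 
 * B   D  C 
 * C   E  F 
 * D   G  C 
 * E   H  F 
 * F   I  J 
   G   G  K 
 * H   K  F 
 * I   L  J 
 * J   M  N 
   K   K  O 
 * L   O  J 
 * M   P  N 
   N   Q  N 
   O   O  R 
 * P   R  N 
   Q   S  N 
   R   R  T 
   S   T  N 
   T   T  T 
(> = start, * = accepting)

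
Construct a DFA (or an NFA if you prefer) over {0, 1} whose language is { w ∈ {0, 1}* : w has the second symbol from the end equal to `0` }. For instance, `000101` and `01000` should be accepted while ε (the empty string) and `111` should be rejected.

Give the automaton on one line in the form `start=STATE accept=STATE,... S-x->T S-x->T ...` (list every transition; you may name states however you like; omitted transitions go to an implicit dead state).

start=S0 accept=S3,S4 S0-0->S1 S0-1->S2 S1-0->S3 S1-1->S4 S2-0->S5 S2-1->S6 S3-0->S3 S3-1->S4 S4-0->S5 S4-1->S6 S5-0->S3 S5-1->S4 S6-0->S5 S6-1->S6

A DFA must remember the last 2 symbols (since which symbol is second-to-last isn't known until the input ends). Use one state per possible window of the last ≤2 symbols; accept from those whose window starts with `0`.
A 7-state machine:
        0   1  
>  S0   S1  S2 
   S1   S3  S4 
   S2   S5  S6 
 * S3   S3  S4 
 * S4   S5  S6 
   S5   S3  S4 
   S6   S5  S6 
(> = start, * = accepting)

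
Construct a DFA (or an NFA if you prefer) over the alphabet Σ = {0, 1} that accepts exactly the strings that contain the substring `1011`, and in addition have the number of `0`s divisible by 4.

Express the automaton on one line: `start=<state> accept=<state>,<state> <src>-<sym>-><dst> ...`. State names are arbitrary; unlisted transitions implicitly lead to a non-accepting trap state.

start=S0 accept=S19 S0-0->S1 S0-1->S2 S1-0->S3 S1-1->S4 S2-0->S5 S2-1->S2 S3-0->S6 S3-1->S7 S4-0->S8 S4-1->S4 S5-0->S3 S5-1->S9 S6-0->S0 S6-1->S10 S7-0->S11 S7-1->S7 S8-0->S6 S8-1->S12 S9-0->S8 S9-1->S13 S10-0->S14 S10-1->S10 S11-0->S0 S11-1->S15 S12-0->S11 S12-1->S16 S13-0->S16 S13-1->S13 S14-0->S1 S14-1->S17 S15-0->S14 S15-1->S18 S16-0->S18 S16-1->S16 S17-0->S5 S17-1->S19 S18-0->S19 S18-1->S18 S19-0->S13 S19-1->S19

Run two small machines in parallel and take their product. One (5 states) tracks whether and how much of `1011` has been seen; the other (4 states) tracks the count of `0`s modulo 4. Each combined state is a pair, one component from each; accept when both components accept.
With 20 states:
          0    1  
>  S0     S1   S2 
   S1     S3   S4 
   S2     S5   S2 
   S3     S6   S7 
   S4     S8   S4 
   S5     S3   S9 
   S6     S0  S10 
   S7    S11   S7 
   S8     S6  S12 
   S9     S8  S13 
   S10   S14  S10 
   S11    S0  S15 
   S12   S11  S16 
   S13   S16  S13 
   S14    S1  S17 
   S15   S14  S18 
   S16   S18  S16 
   S17    S5  S19 
   S18   S19  S18 
 * S19   S13  S19 
(> = start, * = accepting)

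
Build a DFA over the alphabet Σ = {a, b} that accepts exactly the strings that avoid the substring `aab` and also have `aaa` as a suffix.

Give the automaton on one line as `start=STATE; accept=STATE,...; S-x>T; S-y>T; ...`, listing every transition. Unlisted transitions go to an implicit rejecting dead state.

start=q0; accept=q3; q0-a>q1; q0-b>q0; q1-a>q2; q1-b>q0; q2-a>q3; q2-b>q4; q3-a>q3; q3-b>q4; q4-a>q5; q4-b>q4; q5-a>q6; q5-b>q4; q6-a>q7; q6-b>q4; q7-a>q7; q7-b>q4

Build one automaton per condition and run them in lockstep. One (4 states) tracks partial matches of the forbidden pattern `aab`; the other (4 states) tracks how much of the suffix `aaa` has currently been matched. Each combined state is a pair, one component from each; accept when both components accept.
An 8-state machine:
        a   b  
>  q0   q1  q0 
   q1   q2  q0 
   q2   q3  q4 
 * q3   q3  q4 
   q4   q5  q4 
   q5   q6  q4 
   q6   q7  q4 
   q7   q7  q4 
(> = start, * = accepting)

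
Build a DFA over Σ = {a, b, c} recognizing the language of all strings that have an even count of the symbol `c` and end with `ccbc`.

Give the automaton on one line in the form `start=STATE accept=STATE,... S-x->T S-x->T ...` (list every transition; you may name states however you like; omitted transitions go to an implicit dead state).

Run two small machines in parallel and take their product. One (2 states) tracks the count of `c`s modulo 2; the other (5 states) tracks how much of the suffix `ccbc` has currently been matched. Each combined state is a pair, one component from each; accept when both components accept. Minimizing collapses redundant product states.
6 states suffice.
        a   b   c  
>  s0   s0  s0  s1 
   s1   s1  s1  s2 
   s2   s0  s0  s3 
   s3   s1  s4  s2 
   s4   s1  s1  s5 
 * s5   s0  s0  s3 
(> = start, * = accepting)

start=s0 accept=s5 s0-a->s0 s0-b->s0 s0-c->s1 s1-a->s1 s1-b->s1 s1-c->s2 s2-a->s0 s2-b->s0 s2-c->s3 s3-a->s1 s3-b->s4 s3-c->s2 s4-a->s1 s4-b->s1 s4-c->s5 s5-a->s0 s5-b->s0 s5-c->s3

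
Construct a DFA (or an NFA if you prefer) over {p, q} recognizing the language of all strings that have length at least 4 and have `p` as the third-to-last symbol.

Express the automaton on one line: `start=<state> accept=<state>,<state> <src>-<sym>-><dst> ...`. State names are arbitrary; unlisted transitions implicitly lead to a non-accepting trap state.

Handle the two conditions separately and then intersect. The first has 6 states tracking the input length, saturating at 5; the second has 15 states tracking the last 3 symbols read. A product state is a pair (one from each), accepting exactly when both do. After merging equivalent states the machine shrinks.
With 9 states:
       p  q 
>  A   B  B 
   B   C  B 
   C   D  E 
   D   F  G 
   E   H  I 
 * F   F  G 
 * G   H  I 
 * H   D  E 
 * I   C  B 
(> = start, * = accepting)

start=A accept=F,G,H,I A-p->B A-q->B B-p->C B-q->B C-p->D C-q->E D-p->F D-q->G E-p->H E-q->I F-p->F F-q->G G-p->H G-q->I H-p->D H-q->E I-p->C I-q->B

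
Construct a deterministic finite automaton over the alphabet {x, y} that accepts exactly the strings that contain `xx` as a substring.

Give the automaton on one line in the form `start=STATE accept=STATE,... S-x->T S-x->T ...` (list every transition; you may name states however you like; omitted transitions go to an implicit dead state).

States S0..S1 record the length of the longest prefix of `xx` that matches the current input suffix. Reaching S2 means `xx` has been seen, and we stay there forever. Accept from S2.
3 states suffice.
        x   y  
>  S0   S1  S0 
   S1   S2  S0 
 * S2   S2  S2 
(> = start, * = accepting)

start=S0 accept=S2 S0-x->S1 S0-y->S0 S1-x->S2 S1-y->S0 S2-x->S2 S2-y->S2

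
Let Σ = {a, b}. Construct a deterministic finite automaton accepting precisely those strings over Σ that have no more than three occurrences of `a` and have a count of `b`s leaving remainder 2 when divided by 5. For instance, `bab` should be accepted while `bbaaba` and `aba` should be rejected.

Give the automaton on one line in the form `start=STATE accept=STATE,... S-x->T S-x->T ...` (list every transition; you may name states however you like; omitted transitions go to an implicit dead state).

start=S0 accept=S5,S8,S12,S15 S0-a->S1 S0-b->S2 S1-a->S3 S1-b->S4 S2-a->S4 S2-b->S5 S3-a->S6 S3-b->S7 S4-a->S7 S4-b->S8 S5-a->S8 S5-b->S9 S6-a->S10 S6-b->S11 S7-a->S11 S7-b->S12 S8-a->S12 S8-b->S13 S9-a->S13 S9-b->S14 S10-a->S10 S10-b->S10 S11-a->S10 S11-b->S15 S12-a->S15 S12-b->S16 S13-a->S16 S13-b->S17 S14-a->S17 S14-b->S0 S15-a->S10 S15-b->S18 S16-a->S18 S16-b->S19 S17-a->S19 S17-b->S1 S18-a->S10 S18-b->S20 S19-a->S20 S19-b->S3 S20-a->S10 S20-b->S6

Run two small machines in parallel and take their product. The first has 5 states tracking the count of `a`s, saturating at 4; the second has 5 states tracking the count of `b`s modulo 5. A product state is a pair (one from each), accepting exactly when both do. Equivalent product states are then merged.
21 states suffice.
          a    b  
>  S0     S1   S2 
   S1     S3   S4 
   S2     S4   S5 
   S3     S6   S7 
   S4     S7   S8 
 * S5     S8   S9 
   S6    S10  S11 
   S7    S11  S12 
 * S8    S12  S13 
   S9    S13  S14 
   S10   S10  S10 
   S11   S10  S15 
 * S12   S15  S16 
   S13   S16  S17 
   S14   S17   S0 
 * S15   S10  S18 
   S16   S18  S19 
   S17   S19   S1 
   S18   S10  S20 
   S19   S20   S3 
   S20   S10   S6 
(> = start, * = accepting)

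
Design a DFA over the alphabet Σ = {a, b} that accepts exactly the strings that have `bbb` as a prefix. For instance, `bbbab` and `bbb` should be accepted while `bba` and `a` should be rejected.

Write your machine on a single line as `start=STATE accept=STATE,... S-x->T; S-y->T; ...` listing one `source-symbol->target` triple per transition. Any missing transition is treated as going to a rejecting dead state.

Check the first 3 symbols one by one: q0 through q2 record how many have matched `bbb` so far; any wrong symbol goes to the dead state q4. After all 3 match we enter the accepting sink q3.
With 5 states:
        a   b  
>  q0   q4  q1 
   q1   q4  q2 
   q2   q4  q3 
 * q3   q3  q3 
   q4   q4  q4 
(> = start, * = accepting)

start=q0; accept=q3; q0-a->q4; q0-b->q1; q1-a->q4; q1-b->q2; q2-a->q4; q2-b->q3; q3-a->q3; q3-b->q3; q4-a->q4; q4-b->q4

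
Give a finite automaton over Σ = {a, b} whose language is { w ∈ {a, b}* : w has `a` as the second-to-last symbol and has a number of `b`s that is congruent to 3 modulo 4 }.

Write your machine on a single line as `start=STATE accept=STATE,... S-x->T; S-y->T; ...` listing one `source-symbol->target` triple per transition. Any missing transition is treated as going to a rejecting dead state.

start=q0; accept=q5,q7; q0-a->q0; q0-b->q1; q1-a->q1; q1-b->q2; q2-a->q3; q2-b->q4; q3-a->q3; q3-b->q5; q4-a->q6; q4-b->q0; q5-a->q6; q5-b->q0; q6-a->q7; q6-b->q0; q7-a->q7; q7-b->q0

Run two small machines in parallel and take their product. The first has 7 states tracking the last 2 symbols read; the second has 4 states tracking the count of `b`s modulo 4. A product state is a pair (one from each), accepting exactly when both do. Minimizing collapses redundant product states.
An 8-state machine:
        a   b  
>  q0   q0  q1 
   q1   q1  q2 
   q2   q3  q4 
   q3   q3  q5 
   q4   q6  q0 
 * q5   q6  q0 
   q6   q7  q0 
 * q7   q7  q0 
(> = start, * = accepting)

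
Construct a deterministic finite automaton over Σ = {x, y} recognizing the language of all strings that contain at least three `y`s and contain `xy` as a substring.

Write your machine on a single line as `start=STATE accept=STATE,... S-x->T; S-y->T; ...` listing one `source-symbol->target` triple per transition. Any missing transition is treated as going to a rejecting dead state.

Run two small machines in parallel and take their product. The first has 5 states tracking the count of `y`s, saturating at 4; the second has 3 states tracking whether and how much of `xy` has been seen. A product state is a pair (one from each), accepting exactly when both do.
With 14 states:
       x  y 
>  A   B  C 
   B   B  D 
   C   E  F 
   D   D  G 
   E   E  G 
   F   H  I 
   G   G  J 
   H   H  J 
   I   K  L 
 * J   J  M 
   K   K  M 
   L   N  L 
 * M   M  M 
   N   N  M 
(> = start, * = accepting)

start=A; accept=J,M; A-x->B; A-y->C; B-x->B; B-y->D; C-x->E; C-y->F; D-x->D; D-y->G; E-x->E; E-y->G; F-x->H; F-y->I; G-x->G; G-y->J; H-x->H; H-y->J; I-x->K; I-y->L; J-x->J; J-y->M; K-x->K; K-y->M; L-x->N; L-y->L; M-x->M; M-y->M; N-x->N; N-y->M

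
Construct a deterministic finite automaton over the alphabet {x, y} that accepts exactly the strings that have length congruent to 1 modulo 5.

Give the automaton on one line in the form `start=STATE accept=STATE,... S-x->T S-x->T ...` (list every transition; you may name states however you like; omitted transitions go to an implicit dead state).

Count input length modulo 5: every symbol advances one step around the cycle S0 → S1 → S2 → S3 → S4 → S0. Accept at S1.
With 5 states:
        x   y  
>  S0   S1  S1 
 * S1   S2  S2 
   S2   S3  S3 
   S3   S4  S4 
   S4   S0  S0 
(> = start, * = accepting)

start=S0 accept=S1 S0-x->S1 S0-y->S1 S1-x->S2 S1-y->S2 S2-x->S3 S2-y->S3 S3-x->S4 S3-y->S4 S4-x->S0 S4-y->S0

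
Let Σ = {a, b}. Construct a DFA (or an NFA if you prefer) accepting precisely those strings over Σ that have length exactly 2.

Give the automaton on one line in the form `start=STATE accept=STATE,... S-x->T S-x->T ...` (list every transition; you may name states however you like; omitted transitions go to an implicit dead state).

We only need to distinguish lengths 0, 1, …, 2, and '>2'. Chain q0 → q1 → q2 → q3 on every symbol, with q3 looping. Accepting states: {q2}.
4 states suffice.
        a   b  
>  q0   q1  q1 
   q1   q2  q2 
 * q2   q3  q3 
   q3   q3  q3 
(> = start, * = accepting)

start=q0 accept=q2 q0-a->q1 q0-b->q1 q1-a->q2 q1-b->q2 q2-a->q3 q2-b->q3 q3-a->q3 q3-b->q3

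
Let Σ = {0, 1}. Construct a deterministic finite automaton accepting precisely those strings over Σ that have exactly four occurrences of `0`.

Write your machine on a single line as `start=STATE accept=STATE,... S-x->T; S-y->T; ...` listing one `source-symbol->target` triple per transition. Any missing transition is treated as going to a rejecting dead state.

Only the number of `0`s matters, and only up to 5. Make a chain q0 → q1 → q2 → q3 → q4 → q5 advanced by each `0` (with q5 absorbing); every other symbol self-loops. The accepting set is {q4}.
6 states suffice.
        0   1  
>  q0   q1  q0 
   q1   q2  q1 
   q2   q3  q2 
   q3   q4  q3 
 * q4   q5  q4 
   q5   q5  q5 
(> = start, * = accepting)

start=q0; accept=q4; q0-0->q1; q0-1->q0; q1-0->q2; q1-1->q1; q2-0->q3; q2-1->q2; q3-0->q4; q3-1->q3; q4-0->q5; q4-1->q4; q5-0->q5; q5-1->q5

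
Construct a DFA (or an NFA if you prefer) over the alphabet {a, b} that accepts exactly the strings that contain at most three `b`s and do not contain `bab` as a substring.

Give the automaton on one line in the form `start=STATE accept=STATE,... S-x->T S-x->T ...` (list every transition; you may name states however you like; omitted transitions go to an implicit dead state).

start=q0 accept=q0,q1,q2,q3,q4,q6,q7,q8 q0-a->q0 q0-b->q1 q1-a->q2 q1-b->q3 q2-a->q4 q2-b->q5 q3-a->q6 q3-b->q7 q4-a->q4 q4-b->q3 q5-a->q5 q5-b->q5 q6-a->q8 q6-b->q5 q7-a->q7 q7-b->q5 q8-a->q8 q8-b->q7

Build one automaton per condition and run them in lockstep. The first has 5 states tracking the count of `b`s, saturating at 4; the second has 4 states tracking partial matches of the forbidden pattern `bab`. A product state is a pair (one from each), accepting exactly when both do. After merging equivalent states the machine shrinks.
9 states suffice.
        a   b  
>* q0   q0  q1 
 * q1   q2  q3 
 * q2   q4  q5 
 * q3   q6  q7 
 * q4   q4  q3 
   q5   q5  q5 
 * q6   q8  q5 
 * q7   q7  q5 
 * q8   q8  q7 
(> = start, * = accepting)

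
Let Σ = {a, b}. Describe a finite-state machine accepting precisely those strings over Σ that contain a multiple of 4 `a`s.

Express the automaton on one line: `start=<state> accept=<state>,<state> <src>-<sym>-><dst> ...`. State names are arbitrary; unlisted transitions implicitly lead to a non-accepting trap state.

Keep the running count of `a`s modulo 4: each `a` advances along the cycle S0 → S1 → S2 → S3 → S0 while other symbols loop. Accept at S0.
With 4 states:
        a   b  
>* S0   S1  S0 
   S1   S2  S1 
   S2   S3  S2 
   S3   S0  S3 
(> = start, * = accepting)

start=S0 accept=S0 S0-a->S1 S0-b->S0 S1-a->S2 S1-b->S1 S2-a->S3 S2-b->S2 S3-a->S0 S3-b->S3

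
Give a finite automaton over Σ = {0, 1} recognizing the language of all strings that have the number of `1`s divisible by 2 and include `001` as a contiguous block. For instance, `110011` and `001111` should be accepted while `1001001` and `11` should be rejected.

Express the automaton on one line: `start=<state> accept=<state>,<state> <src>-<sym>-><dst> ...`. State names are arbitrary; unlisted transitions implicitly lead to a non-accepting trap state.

start=q0 accept=q6 q0-0->q1 q0-1->q2 q1-0->q3 q1-1->q2 q2-0->q4 q2-1->q0 q3-0->q3 q3-1->q5 q4-0->q5 q4-1->q0 q5-0->q5 q5-1->q6 q6-0->q6 q6-1->q5

Handle the two conditions separately and then intersect. One (2 states) tracks the count of `1`s modulo 2; the other (4 states) tracks whether and how much of `001` has been seen. Each combined state is a pair, one component from each; accept when both components accept. Equivalent product states are then merged.
With 7 states:
        0   1  
>  q0   q1  q2 
   q1   q3  q2 
   q2   q4  q0 
   q3   q3  q5 
   q4   q5  q0 
   q5   q5  q6 
 * q6   q6  q5 
(> = start, * = accepting)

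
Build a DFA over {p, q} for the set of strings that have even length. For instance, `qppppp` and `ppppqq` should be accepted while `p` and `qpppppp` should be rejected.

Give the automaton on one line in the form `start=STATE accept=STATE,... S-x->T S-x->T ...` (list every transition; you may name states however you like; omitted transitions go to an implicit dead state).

Only the length mod 2 matters, so use a 2-cycle: from any state, every input symbol moves to the next state, wrapping S1 back to S0. Mark S0 accepting.
With 2 states:
        p   q  
>* S0   S1  S1 
   S1   S0  S0 
(> = start, * = accepting)

start=S0 accept=S0 S0-p->S1 S0-q->S1 S1-p->S0 S1-q->S0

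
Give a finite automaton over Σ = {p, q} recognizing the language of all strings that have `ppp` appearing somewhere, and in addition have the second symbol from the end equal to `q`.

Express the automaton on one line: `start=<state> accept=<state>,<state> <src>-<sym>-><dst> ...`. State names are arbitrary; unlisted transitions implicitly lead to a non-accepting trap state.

start=S0 accept=S5,S6 S0-p->S1 S0-q->S0 S1-p->S2 S1-q->S0 S2-p->S3 S2-q->S0 S3-p->S3 S3-q->S4 S4-p->S5 S4-q->S6 S5-p->S3 S5-q->S4 S6-p->S5 S6-q->S6

Handle the two conditions separately and then intersect. One (4 states) tracks whether and how much of `ppp` has been seen; the other (7 states) tracks the last 2 symbols read. Each combined state is a pair, one component from each; accept when both components accept. Minimizing collapses redundant product states.
With 7 states:
        p   q  
>  S0   S1  S0 
   S1   S2  S0 
   S2   S3  S0 
   S3   S3  S4 
   S4   S5  S6 
 * S5   S3  S4 
 * S6   S5  S6 
(> = start, * = accepting)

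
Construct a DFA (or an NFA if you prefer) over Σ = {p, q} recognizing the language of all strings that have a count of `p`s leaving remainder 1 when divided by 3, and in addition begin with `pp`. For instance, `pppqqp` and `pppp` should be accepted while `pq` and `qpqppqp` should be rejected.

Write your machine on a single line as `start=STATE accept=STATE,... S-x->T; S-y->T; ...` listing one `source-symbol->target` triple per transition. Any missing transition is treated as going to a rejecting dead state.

start=s0; accept=s7; s0-p->s1; s0-q->s2; s1-p->s3; s1-q->s4; s2-p->s4; s2-q->s2; s3-p->s5; s3-q->s3; s4-p->s6; s4-q->s4; s5-p->s7; s5-q->s5; s6-p->s2; s6-q->s6; s7-p->s3; s7-q->s7

Build one automaton per condition and run them in lockstep. The first has 3 states tracking the count of `p`s modulo 3; the second has 4 states tracking whether the input so far still matches the prefix `pp`. A product state is a pair (one from each), accepting exactly when both do.
8 states suffice.
        p   q  
>  s0   s1  s2 
   s1   s3  s4 
   s2   s4  s2 
   s3   s5  s3 
   s4   s6  s4 
   s5   s7  s5 
   s6   s2  s6 
 * s7   s3  s7 
(> = start, * = accepting)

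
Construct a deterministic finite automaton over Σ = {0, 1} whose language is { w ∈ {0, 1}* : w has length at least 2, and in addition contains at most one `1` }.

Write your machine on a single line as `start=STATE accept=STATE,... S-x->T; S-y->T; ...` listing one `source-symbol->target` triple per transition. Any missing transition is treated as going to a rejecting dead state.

start=q0; accept=q3,q4; q0-0->q1; q0-1->q2; q1-0->q3; q1-1->q4; q2-0->q4; q2-1->q5; q3-0->q3; q3-1->q4; q4-0->q4; q4-1->q5; q5-0->q5; q5-1->q5

Handle the two conditions separately and then intersect. One (4 states) tracks the input length, saturating at 3; the other (3 states) tracks the count of `1`s, saturating at 2. Each combined state is a pair, one component from each; accept when both components accept. Minimizing collapses redundant product states.
A 6-state machine:
        0   1  
>  q0   q1  q2 
   q1   q3  q4 
   q2   q4  q5 
 * q3   q3  q4 
 * q4   q4  q5 
   q5   q5  q5 
(> = start, * = accepting)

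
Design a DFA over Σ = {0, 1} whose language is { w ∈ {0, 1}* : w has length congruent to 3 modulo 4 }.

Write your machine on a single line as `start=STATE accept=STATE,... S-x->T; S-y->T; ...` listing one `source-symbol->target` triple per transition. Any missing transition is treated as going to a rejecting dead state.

Only the length mod 4 matters, so use a 4-cycle: from any state, every input symbol moves to the next state, wrapping q3 back to q0. Mark q3 accepting.
        0   1  
>  q0   q1  q1 
   q1   q2  q2 
   q2   q3  q3 
 * q3   q0  q0 
(> = start, * = accepting)

start=q0; accept=q3; q0-0->q1; q0-1->q1; q1-0->q2; q1-1->q2; q2-0->q3; q2-1->q3; q3-0->q0; q3-1->q0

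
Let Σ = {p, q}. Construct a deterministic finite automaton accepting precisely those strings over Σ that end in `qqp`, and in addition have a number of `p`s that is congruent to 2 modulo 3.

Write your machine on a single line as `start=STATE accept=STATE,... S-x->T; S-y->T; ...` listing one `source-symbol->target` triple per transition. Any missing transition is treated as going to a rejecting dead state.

start=S0; accept=S5; S0-p->S1; S0-q->S0; S1-p->S2; S1-q->S3; S2-p->S0; S2-q->S2; S3-p->S2; S3-q->S4; S4-p->S5; S4-q->S4; S5-p->S0; S5-q->S2

Build one automaton per condition and run them in lockstep. The first has 4 states tracking how much of the suffix `qqp` has currently been matched; the second has 3 states tracking the count of `p`s modulo 3. A product state is a pair (one from each), accepting exactly when both do. After merging equivalent states the machine shrinks.
A 6-state machine:
        p   q  
>  S0   S1  S0 
   S1   S2  S3 
   S2   S0  S2 
   S3   S2  S4 
   S4   S5  S4 
 * S5   S0  S2 
(> = start, * = accepting)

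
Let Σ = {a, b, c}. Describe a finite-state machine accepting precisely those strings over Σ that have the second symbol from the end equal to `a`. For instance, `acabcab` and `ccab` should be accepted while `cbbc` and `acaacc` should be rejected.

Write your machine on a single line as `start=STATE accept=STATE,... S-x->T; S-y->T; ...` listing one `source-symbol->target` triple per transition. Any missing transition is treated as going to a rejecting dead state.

A DFA must remember the last 2 symbols (since which symbol is second-to-last isn't known until the input ends). Use one state per possible window of the last ≤2 symbols; accept from those whose window starts with `a`.
          a    b    c  
>  s0     s1   s2   s3 
   s1     s4   s5   s6 
   s2     s7   s8   s9 
   s3    s10  s11  s12 
 * s4     s4   s5   s6 
 * s5     s7   s8   s9 
 * s6    s10  s11  s12 
   s7     s4   s5   s6 
   s8     s7   s8   s9 
   s9    s10  s11  s12 
   s10    s4   s5   s6 
   s11    s7   s8   s9 
   s12   s10  s11  s12 
(> = start, * = accepting)

start=s0; accept=s4,s5,s6; s0-a->s1; s0-b->s2; s0-c->s3; s1-a->s4; s1-b->s5; s1-c->s6; s2-a->s7; s2-b->s8; s2-c->s9; s3-a->s10; s3-b->s11; s3-c->s12; s4-a->s4; s4-b->s5; s4-c->s6; s5-a->s7; s5-b->s8; s5-c->s9; s6-a->s10; s6-b->s11; s6-c->s12; s7-a->s4; s7-b->s5; s7-c->s6; s8-a->s7; s8-b->s8; s8-c->s9; s9-a->s10; s9-b->s11; s9-c->s12; s10-a->s4; s10-b->s5; s10-c->s6; s11-a->s7; s11-b->s8; s11-c->s9; s12-a->s10; s12-b->s11; s12-c->s12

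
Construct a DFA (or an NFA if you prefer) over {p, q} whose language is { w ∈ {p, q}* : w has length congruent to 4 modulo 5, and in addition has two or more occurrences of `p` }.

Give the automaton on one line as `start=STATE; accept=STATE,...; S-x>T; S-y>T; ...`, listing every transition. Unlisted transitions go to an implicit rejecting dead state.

Build one automaton per condition and run them in lockstep. One (5 states) tracks the input length modulo 5; the other (4 states) tracks the count of `p`s, saturating at 3. Each combined state is a pair, one component from each; accept when both components accept. Minimizing collapses redundant product states.
With 15 states:
       p  q 
>  A   B  C 
   B   D  E 
   C   E  F 
   D   G  G 
   E   G  H 
   F   H  I 
   G   J  J 
   H   J  K 
   I   K  L 
 * J   M  M 
   K   M  N 
   L   N  A 
   M   O  O 
   N   O  B 
   O   D  D 
(> = start, * = accepting)

start=A; accept=J; A-p>B; A-q>C; B-p>D; B-q>E; C-p>E; C-q>F; D-p>G; D-q>G; E-p>G; E-q>H; F-p>H; F-q>I; G-p>J; G-q>J; H-p>J; H-q>K; I-p>K; I-q>L; J-p>M; J-q>M; K-p>M; K-q>N; L-p>N; L-q>A; M-p>O; M-q>O; N-p>O; N-q>B; O-p>D; O-q>D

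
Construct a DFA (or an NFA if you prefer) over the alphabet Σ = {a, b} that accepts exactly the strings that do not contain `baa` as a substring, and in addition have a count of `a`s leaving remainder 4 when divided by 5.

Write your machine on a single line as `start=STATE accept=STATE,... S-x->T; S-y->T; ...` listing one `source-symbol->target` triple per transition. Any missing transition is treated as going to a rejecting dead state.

Handle the two conditions separately and then intersect. The first has 4 states tracking partial matches of the forbidden pattern `baa`; the second has 5 states tracking the count of `a`s modulo 5. A product state is a pair (one from each), accepting exactly when both do.
A 20-state machine:
          a    b  
>  q0     q1   q2 
   q1     q3   q4 
   q2     q5   q2 
   q3     q6   q7 
   q4     q8   q4 
   q5     q9   q4 
   q6    q10  q11 
   q7    q12   q7 
   q8    q13   q7 
   q9    q13   q9 
 * q10    q0  q14 
   q11   q15  q11 
   q12   q16  q11 
   q13   q16  q13 
 * q14   q17  q14 
 * q15   q18  q14 
   q16   q18  q16 
   q17   q19   q2 
   q18   q19  q18 
   q19    q9  q19 
(> = start, * = accepting)

start=q0; accept=q10,q14,q15; q0-a->q1; q0-b->q2; q1-a->q3; q1-b->q4; q2-a->q5; q2-b->q2; q3-a->q6; q3-b->q7; q4-a->q8; q4-b->q4; q5-a->q9; q5-b->q4; q6-a->q10; q6-b->q11; q7-a->q12; q7-b->q7; q8-a->q13; q8-b->q7; q9-a->q13; q9-b->q9; q10-a->q0; q10-b->q14; q11-a->q15; q11-b->q11; q12-a->q16; q12-b->q11; q13-a->q16; q13-b->q13; q14-a->q17; q14-b->q14; q15-a->q18; q15-b->q14; q16-a->q18; q16-b->q16; q17-a->q19; q17-b->q2; q18-a->q19; q18-b->q18; q19-a->q9; q19-b->q19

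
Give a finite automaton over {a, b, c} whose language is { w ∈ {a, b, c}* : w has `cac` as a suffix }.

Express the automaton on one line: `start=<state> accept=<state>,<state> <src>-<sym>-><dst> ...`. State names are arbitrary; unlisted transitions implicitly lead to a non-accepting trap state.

start=q0 accept=q3 q0-a->q0 q0-b->q0 q0-c->q1 q1-a->q2 q1-b->q0 q1-c->q1 q2-a->q0 q2-b->q0 q2-c->q3 q3-a->q2 q3-b->q0 q3-c->q1

Remember how much of `cac` the current input suffix matches. State q0 means no match yet; q1 means the last symbol is `c`; q2 means the last 2 symbols are `ca`; q3 means the last 3 symbols are `cac`. Only q3 accepts. On a mismatch, fall back to the longest proper suffix that is still a prefix of `cac`.
With 4 states:
        a   b   c  
>  q0   q0  q0  q1 
   q1   q2  q0  q1 
   q2   q0  q0  q3 
 * q3   q2  q0  q1 
(> = start, * = accepting)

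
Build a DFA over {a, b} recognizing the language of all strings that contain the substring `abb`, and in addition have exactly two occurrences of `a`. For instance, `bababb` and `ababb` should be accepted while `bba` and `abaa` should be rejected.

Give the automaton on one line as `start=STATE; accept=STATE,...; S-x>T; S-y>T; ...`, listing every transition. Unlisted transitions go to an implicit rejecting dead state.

Handle the two conditions separately and then intersect. The first has 4 states tracking whether and how much of `abb` has been seen; the second has 4 states tracking the count of `a`s, saturating at 3. A product state is a pair (one from each), accepting exactly when both do. Minimizing collapses redundant product states.
An 8-state machine:
        a   b  
>  q0   q1  q0 
   q1   q2  q3 
   q2   q4  q5 
   q3   q2  q6 
   q4   q4  q4 
   q5   q4  q7 
   q6   q7  q6 
 * q7   q4  q7 
(> = start, * = accepting)

start=q0; accept=q7; q0-a>q1; q0-b>q0; q1-a>q2; q1-b>q3; q2-a>q4; q2-b>q5; q3-a>q2; q3-b>q6; q4-a>q4; q4-b>q4; q5-a>q4; q5-b>q7; q6-a>q7; q6-b>q6; q7-a>q4; q7-b>q7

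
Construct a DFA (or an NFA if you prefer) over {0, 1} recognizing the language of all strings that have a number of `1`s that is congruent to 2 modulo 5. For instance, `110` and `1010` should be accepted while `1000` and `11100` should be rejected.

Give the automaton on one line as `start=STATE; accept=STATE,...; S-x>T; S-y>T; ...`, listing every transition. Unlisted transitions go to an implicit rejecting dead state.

Keep the running count of `1`s modulo 5: each `1` advances along the cycle q0 → q1 → q2 → q3 → q4 → q0 while other symbols loop. Accept at q2.
        0   1  
>  q0   q0  q1 
   q1   q1  q2 
 * q2   q2  q3 
   q3   q3  q4 
   q4   q4  q0 
(> = start, * = accepting)

start=q0; accept=q2; q0-0>q0; q0-1>q1; q1-0>q1; q1-1>q2; q2-0>q2; q2-1>q3; q3-0>q3; q3-1>q4; q4-0>q4; q4-1>q0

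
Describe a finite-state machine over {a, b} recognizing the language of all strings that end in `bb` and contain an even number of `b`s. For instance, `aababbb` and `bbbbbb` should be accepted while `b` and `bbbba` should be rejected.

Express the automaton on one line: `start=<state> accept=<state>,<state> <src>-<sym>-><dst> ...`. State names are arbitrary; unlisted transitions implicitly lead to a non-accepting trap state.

Run two small machines in parallel and take their product. The first has 3 states tracking how much of the suffix `bb` has currently been matched; the second has 2 states tracking the count of `b`s modulo 2. A product state is a pair (one from each), accepting exactly when both do. Equivalent product states are then merged.
A 4-state machine:
        a   b  
>  q0   q0  q1 
   q1   q2  q3 
   q2   q2  q0 
 * q3   q0  q1 
(> = start, * = accepting)

start=q0 accept=q3 q0-a->q0 q0-b->q1 q1-a->q2 q1-b->q3 q2-a->q2 q2-b->q0 q3-a->q0 q3-b->q1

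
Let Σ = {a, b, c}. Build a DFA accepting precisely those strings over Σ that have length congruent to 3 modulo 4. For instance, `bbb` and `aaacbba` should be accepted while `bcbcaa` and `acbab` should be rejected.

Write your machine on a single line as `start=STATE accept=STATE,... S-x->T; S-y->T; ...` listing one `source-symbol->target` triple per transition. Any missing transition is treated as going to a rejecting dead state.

Only the length mod 4 matters, so use a 4-cycle: from any state, every input symbol moves to the next state, wrapping q3 back to q0. Mark q3 accepting.
A 4-state machine:
        a   b   c  
>  q0   q1  q1  q1 
   q1   q2  q2  q2 
   q2   q3  q3  q3 
 * q3   q0  q0  q0 
(> = start, * = accepting)

start=q0; accept=q3; q0-a->q1; q0-b->q1; q0-c->q1; q1-a->q2; q1-b->q2; q1-c->q2; q2-a->q3; q2-b->q3; q2-c->q3; q3-a->q0; q3-b->q0; q3-c->q0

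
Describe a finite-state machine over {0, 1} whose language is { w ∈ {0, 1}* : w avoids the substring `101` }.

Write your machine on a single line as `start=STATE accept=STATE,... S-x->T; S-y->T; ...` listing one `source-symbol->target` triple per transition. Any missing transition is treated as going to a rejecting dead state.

start=q0; accept=q0,q1,q2; q0-0->q0; q0-1->q1; q1-0->q2; q1-1->q1; q2-0->q0; q2-1->q3; q3-0->q3; q3-1->q3

This is the complement of 'contains `101`'. Use the same substring-matching states — q0 through q3 holding how much of `101` has just been matched — but flip the accepting set: everything except the trap q3 accepts.
A 4-state machine:
        0   1  
>* q0   q0  q1 
 * q1   q2  q1 
 * q2   q0  q3 
   q3   q3  q3 
(> = start, * = accepting)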